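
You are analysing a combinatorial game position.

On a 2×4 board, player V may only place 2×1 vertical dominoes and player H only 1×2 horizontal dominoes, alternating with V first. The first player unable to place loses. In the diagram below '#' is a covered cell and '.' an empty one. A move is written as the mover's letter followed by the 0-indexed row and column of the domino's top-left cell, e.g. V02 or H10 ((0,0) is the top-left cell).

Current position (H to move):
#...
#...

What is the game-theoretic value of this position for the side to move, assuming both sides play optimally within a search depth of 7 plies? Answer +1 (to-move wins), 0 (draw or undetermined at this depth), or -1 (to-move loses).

value(#.../#..., H) = +1

p1 H@[#.../#...]: H01[###./#...]+1* H02[#.##/#...]+1 H11[#.../###.]+1 H12[#.../#.##]+1
p2 V@[###./#...]: V03[####/#..#]-1*
p3 H@[####/#..#]: H11[####/####]+1*
p4 V@[####/####] terminal -1; root [#.../#...] d7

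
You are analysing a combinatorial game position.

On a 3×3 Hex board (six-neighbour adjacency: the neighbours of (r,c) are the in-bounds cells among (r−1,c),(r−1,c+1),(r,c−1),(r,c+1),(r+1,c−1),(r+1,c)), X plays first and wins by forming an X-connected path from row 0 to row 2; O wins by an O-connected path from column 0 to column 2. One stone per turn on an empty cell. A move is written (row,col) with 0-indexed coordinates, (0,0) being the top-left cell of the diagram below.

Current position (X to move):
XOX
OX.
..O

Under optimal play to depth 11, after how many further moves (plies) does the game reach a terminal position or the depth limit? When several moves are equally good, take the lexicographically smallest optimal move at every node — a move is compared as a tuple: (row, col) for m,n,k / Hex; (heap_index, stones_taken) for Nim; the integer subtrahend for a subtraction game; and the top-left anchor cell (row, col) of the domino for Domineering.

PV length from [XOX/OX./..O]: 3 plies

[XOX/OX./..O] X move#1: (1,2):+1/XOX/OXX/..O*, (2,0):+1/XOX/OX./X.O, (2,1):+1/XOX/OX./.XO
[XOX/OXX/..O] O move#2: (2,0):-1/XOX/OXX/O.O*, (2,1):-1/XOX/OXX/.OO
[XOX/OXX/O.O] X move#3: (2,1):+1/XOX/OXX/OXO*
[XOX/OXX/OXO] end (terminal -1, O#4); searched XOX/OX./..O to 11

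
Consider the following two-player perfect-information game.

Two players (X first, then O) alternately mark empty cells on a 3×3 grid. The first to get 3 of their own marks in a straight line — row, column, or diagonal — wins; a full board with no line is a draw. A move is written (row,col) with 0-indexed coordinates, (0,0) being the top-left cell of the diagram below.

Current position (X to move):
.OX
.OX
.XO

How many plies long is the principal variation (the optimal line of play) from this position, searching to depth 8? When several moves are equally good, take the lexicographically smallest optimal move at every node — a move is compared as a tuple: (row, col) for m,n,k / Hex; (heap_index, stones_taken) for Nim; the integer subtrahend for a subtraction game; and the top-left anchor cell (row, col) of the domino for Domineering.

PV length from [.OX/.OX/.XO]: 3 plies

ply 1, X at .OX/.OX/.XO | (0,0)=+0→XOX/.OX/.XO*; (1,0)=-1→.OX/XOX/.XO; (2,0)=-1→.OX/.OX/XXO
ply 2, O at XOX/.OX/.XO | (1,0)=+0→XOX/OOX/.XO*; (2,0)=+0→XOX/.OX/OXO
ply 3, X at XOX/OOX/.XO | (2,0)=+0→XOX/OOX/XXO*
ply 4: XOX/OOX/XXO is terminal +0 (O); from .OX/.OX/.XO depth 8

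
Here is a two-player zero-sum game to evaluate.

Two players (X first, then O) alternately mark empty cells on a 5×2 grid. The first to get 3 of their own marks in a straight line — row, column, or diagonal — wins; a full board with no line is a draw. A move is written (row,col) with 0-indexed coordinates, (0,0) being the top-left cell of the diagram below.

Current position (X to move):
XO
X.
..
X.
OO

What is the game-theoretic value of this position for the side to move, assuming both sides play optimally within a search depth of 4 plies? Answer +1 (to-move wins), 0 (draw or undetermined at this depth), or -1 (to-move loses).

value(XO/X./../X./OO, X) = +1

ply 1, X at XO/X./../X./OO | (1,1)=+0→XO/XX/../X./OO; (2,0)=+1→XO/X./X./X./OO*; (2,1)=+0→XO/X./.X/X./OO; (3,1)=+0→XO/X./../XX/OO
ply 2: XO/X./X./X./OO is terminal -1 (O); from XO/X./../X./OO depth 4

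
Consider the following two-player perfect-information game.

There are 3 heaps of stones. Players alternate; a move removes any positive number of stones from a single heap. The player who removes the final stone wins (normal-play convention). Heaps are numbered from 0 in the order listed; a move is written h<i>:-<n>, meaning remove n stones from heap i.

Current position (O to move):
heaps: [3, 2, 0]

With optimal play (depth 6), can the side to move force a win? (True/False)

O winning at [(3,2,0)]: True

p1 O@[(3,2,0)]: h0:-1[(2,2,0)]+1* h0:-2[(1,2,0)]-1 h0:-3[(0,2,0)]-1 h1:-1[(3,1,0)]-1 h1:-2[(3,0,0)]-1
p2 X@[(2,2,0)]: h0:-1[(1,2,0)]-1* h0:-2[(0,2,0)]-1 h1:-1[(2,1,0)]-1 h1:-2[(2,0,0)]-1
p3 O@[(1,2,0)]: h0:-1[(0,2,0)]-1 h1:-1[(1,1,0)]+1* h1:-2[(1,0,0)]-1
p4 X@[(1,1,0)]: h0:-1[(0,1,0)]-1* h1:-1[(1,0,0)]-1
p5 O@[(0,1,0)]: h1:-1[(0,0,0)]+1*
p6 X@[(0,0,0)] terminal -1; root [(3,2,0)] d6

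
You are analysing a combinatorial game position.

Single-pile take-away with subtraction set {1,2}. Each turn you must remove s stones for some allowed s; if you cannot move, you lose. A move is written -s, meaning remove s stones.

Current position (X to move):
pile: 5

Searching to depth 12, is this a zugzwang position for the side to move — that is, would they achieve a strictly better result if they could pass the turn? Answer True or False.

zugzwang(5, X) = False

[5] X move#1: -1:-1/4, -2:+1/3*
[3] O move#2: -1:-1/2*, -2:-1/1
[2] X move#3: -1:-1/1, -2:+1/0*
[0] end (terminal -1, O#4); searched 5 to 12
if X skipped the turn, O would face:
~ [5] O move#1: -1:-1/4, -2:+1/3*
~ [3] X move#2: -1:-1/2*, -2:-1/1
~ [2] O move#3: -1:-1/1, -2:+1/0*
~ [0] end (terminal -1, X#4); searched 5 to 12
compare (X): move=+1 vs pass=-1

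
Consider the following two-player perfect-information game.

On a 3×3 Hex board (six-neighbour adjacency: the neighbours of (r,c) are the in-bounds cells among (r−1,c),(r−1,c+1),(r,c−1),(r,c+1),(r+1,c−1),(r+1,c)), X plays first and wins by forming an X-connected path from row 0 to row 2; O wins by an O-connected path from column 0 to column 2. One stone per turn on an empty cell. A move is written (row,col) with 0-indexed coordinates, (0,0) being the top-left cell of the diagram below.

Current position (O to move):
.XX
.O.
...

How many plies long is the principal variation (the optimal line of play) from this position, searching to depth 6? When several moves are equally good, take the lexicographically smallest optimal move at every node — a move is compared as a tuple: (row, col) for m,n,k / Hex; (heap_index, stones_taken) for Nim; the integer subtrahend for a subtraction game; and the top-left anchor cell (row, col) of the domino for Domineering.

p1 O@[.XX/.O./...]: (0,0)[OXX/.O./...]-1 (1,0)[.XX/OO./...]-1 (1,2)[.XX/.OO/...]+1* (2,0)[.XX/.O./O..]-1 (2,1)[.XX/.O./.O.]+1 (2,2)[.XX/.O./..O]+1
p2 X@[.XX/.OO/...]: (0,0)[XXX/.OO/...]-1* (1,0)[.XX/XOO/...]-1 (2,0)[.XX/.OO/X..]-1 (2,1)[.XX/.OO/.X.]-1 (2,2)[.XX/.OO/..X]-1
p3 O@[XXX/.OO/...]: (1,0)[XXX/OOO/...]+1* (2,0)[XXX/.OO/O..]+1 (2,1)[XXX/.OO/.O.]+1 (2,2)[XXX/.OO/..O]+1
p4 X@[XXX/OOO/...] terminal -1; root [.XX/.O./...] d6

PV length from [.XX/.O./...]: 3 plies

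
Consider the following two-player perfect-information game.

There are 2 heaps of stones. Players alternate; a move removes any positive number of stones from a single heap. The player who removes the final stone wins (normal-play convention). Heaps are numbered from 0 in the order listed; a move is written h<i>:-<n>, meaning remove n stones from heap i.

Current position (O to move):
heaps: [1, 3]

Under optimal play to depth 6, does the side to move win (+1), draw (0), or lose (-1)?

ply 1, O at (1,3) | h0:-1=-1→(0,3); h1:-1=-1→(1,2); h1:-2=+1→(1,1)*; h1:-3=-1→(1,0)
ply 2, X at (1,1) | h0:-1=-1→(0,1)*; h1:-1=-1→(1,0)
ply 3, O at (0,1) | h1:-1=+1→(0,0)*
ply 4: (0,0) is terminal -1 (X); from (1,3) depth 6

value((1,3), O) = +1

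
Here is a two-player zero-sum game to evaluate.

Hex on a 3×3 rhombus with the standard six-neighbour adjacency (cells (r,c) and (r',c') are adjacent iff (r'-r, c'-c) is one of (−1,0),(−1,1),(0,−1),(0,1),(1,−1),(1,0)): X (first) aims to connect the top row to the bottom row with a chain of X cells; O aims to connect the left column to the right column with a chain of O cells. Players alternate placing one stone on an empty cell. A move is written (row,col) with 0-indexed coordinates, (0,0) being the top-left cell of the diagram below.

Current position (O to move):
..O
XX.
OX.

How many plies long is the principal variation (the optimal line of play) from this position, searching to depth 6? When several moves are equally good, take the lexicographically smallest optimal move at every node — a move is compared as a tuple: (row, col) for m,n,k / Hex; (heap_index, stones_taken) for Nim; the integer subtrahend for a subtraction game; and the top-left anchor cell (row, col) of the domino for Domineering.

PV length from [..O/XX./OX.]: 2 plies

ply 1, O at ..O/XX./OX. | (0,0)=-1→O.O/XX./OX.*; (0,1)=-1→.OO/XX./OX.; (1,2)=-1→..O/XXO/OX.; (2,2)=-1→..O/XX./OXO
ply 2, X at O.O/XX./OX. | (0,1)=+1→OXO/XX./OX.*; (1,2)=-1→O.O/XXX/OX.; (2,2)=-1→O.O/XX./OXX
ply 3: OXO/XX./OX. is terminal -1 (O); from ..O/XX./OX. depth 6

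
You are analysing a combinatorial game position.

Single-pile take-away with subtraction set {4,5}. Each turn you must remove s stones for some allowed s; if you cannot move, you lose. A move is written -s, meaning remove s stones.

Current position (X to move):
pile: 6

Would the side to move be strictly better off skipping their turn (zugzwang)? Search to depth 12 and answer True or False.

zugzwang(6, X) = False

[6] X move#1: -4:+1/2*, -5:+1/1
[2] end (terminal -1, O#2); searched 6 to 12
suppose X passes — search the same position with O to move:
pass> [6] O move#1: -4:+1/2*, -5:+1/1
pass> [2] end (terminal -1, X#2); searched 6 to 12
for X: play +1, pass -1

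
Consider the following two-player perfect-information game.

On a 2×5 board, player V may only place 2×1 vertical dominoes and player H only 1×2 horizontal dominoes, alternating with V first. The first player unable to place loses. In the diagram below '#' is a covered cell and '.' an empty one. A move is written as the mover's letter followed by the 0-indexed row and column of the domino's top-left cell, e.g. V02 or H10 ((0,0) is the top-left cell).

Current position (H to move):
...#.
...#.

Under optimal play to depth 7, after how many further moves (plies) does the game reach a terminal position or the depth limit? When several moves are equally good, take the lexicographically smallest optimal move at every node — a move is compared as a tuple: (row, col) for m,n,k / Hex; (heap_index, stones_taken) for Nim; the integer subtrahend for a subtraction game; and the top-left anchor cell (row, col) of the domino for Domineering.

PV length from [...#./...#.]: 4 plies

[...#./...#.] H move#1: H00:-1/##.#./...#.*, H01:-1/.###./...#., H10:-1/...#./##.#., H11:-1/...#./.###.
[##.#./...#.] V move#2: V02:+1/####./..##.*, V04:-1/##.##/...##
[####./..##.] H move#3: H10:-1/####./####.*
[####./####.] V move#4: V04:+1/#####/#####*
[#####/#####] end (terminal -1, H#5); searched ...#./...#. to 7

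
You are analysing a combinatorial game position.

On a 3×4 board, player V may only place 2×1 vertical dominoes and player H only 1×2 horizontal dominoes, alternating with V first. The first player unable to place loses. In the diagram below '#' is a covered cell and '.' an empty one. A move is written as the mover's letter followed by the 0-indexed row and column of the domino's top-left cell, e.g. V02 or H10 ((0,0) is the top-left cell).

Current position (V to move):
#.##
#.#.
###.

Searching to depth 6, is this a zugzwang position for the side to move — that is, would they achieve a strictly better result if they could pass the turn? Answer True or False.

p1 V@[#.##/#.#./###.]: V01[####/###./###.]+1* V13[#.##/#.##/####]+1
p2 H@[####/###./###.] terminal -1; root [#.##/#.#./###.] d6
suppose V passes — search the same position with H to move:
pass> p1 H@[#.##/#.#./###.] terminal -1; root [#.##/#.#./###.] d6
for V: play +1, pass +1

zugzwang(#.##/#.#./###., V) = False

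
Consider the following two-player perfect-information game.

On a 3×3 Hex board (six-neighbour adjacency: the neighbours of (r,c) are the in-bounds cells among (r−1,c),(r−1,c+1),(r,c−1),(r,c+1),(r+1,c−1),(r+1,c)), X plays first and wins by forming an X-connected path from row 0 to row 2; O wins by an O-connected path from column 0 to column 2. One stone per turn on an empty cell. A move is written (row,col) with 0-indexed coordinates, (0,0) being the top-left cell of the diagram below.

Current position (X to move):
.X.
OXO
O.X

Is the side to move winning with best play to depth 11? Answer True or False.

ply 1, X at .X./OXO/O.X | (0,0)=-1→XX./OXO/O.X; (0,2)=-1→.XX/OXO/O.X; (2,1)=+1→.X./OXO/OXX*
ply 2: .X./OXO/OXX is terminal -1 (O); from .X./OXO/O.X depth 11

X winning at [.X./OXO/O.X]: True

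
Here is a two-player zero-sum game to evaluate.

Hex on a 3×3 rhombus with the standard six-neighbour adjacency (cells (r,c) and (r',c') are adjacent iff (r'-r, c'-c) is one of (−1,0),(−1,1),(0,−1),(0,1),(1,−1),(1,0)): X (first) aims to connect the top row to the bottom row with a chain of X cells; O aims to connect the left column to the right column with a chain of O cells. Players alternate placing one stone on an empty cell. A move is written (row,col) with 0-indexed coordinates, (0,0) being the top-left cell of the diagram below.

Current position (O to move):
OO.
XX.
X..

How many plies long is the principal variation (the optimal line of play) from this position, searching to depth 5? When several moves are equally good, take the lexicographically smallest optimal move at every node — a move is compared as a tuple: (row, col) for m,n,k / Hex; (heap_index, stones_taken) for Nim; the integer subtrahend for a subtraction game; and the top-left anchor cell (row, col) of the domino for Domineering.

PV length from [OO./XX./X..]: 1 ply

ply 1, O at OO./XX./X.. | (0,2)=+1→OOO/XX./X..*; (1,2)=-1→OO./XXO/X..; (2,1)=-1→OO./XX./XO.; (2,2)=-1→OO./XX./X.O
ply 2: OOO/XX./X.. is terminal -1 (X); from OO./XX./X.. depth 5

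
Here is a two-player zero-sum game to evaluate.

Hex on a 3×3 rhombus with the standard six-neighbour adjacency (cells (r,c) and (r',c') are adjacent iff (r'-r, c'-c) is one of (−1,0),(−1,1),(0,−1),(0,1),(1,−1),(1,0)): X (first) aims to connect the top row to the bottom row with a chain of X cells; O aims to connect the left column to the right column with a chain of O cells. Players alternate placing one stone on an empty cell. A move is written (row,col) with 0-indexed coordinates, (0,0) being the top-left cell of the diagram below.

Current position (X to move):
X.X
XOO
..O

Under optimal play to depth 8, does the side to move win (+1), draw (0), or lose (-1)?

[X.X/XOO/..O] X move#1: (0,1):-1/XXX/XOO/..O, (2,0):+1/X.X/XOO/X.O*, (2,1):-1/X.X/XOO/.XO
[X.X/XOO/X.O] end (terminal -1, O#2); searched X.X/XOO/..O to 8

value(X.X/XOO/..O, X) = +1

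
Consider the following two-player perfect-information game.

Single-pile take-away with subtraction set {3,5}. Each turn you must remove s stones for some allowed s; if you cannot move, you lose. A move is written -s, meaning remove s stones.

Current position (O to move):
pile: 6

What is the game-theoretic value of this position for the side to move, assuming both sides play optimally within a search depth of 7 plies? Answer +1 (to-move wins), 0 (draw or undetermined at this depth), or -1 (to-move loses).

ply 1, O at 6 | -3=-1→3; -5=+1→1*
ply 2: 1 is terminal -1 (X); from 6 depth 7

value(6, O) = +1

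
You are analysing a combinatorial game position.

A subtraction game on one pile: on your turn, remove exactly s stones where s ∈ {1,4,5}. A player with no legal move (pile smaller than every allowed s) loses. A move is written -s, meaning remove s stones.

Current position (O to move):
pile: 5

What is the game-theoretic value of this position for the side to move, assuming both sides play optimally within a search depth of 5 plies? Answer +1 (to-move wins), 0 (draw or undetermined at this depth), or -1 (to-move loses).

ply 1, O at 5 | -1=-1→4; -4=-1→1; -5=+1→0*
ply 2: 0 is terminal -1 (X); from 5 depth 5

value(5, O) = +1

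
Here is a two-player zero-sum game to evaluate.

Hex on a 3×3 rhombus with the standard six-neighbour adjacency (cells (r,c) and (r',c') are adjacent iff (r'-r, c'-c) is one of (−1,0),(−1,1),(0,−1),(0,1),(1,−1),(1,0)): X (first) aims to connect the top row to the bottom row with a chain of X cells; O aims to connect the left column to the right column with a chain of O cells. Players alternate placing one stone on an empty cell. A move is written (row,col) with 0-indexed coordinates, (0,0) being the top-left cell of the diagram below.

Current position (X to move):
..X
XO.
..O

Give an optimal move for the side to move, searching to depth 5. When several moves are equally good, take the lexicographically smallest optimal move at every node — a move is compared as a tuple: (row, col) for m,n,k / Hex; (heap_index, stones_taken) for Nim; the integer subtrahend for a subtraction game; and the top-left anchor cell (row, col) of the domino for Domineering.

X's best at [..X/XO./..O]: (1,2)

ply 1, X at ..X/XO./..O | (0,0)=-1→X.X/XO./..O; (0,1)=-1→.XX/XO./..O; (1,2)=+1→..X/XOX/..O*; (2,0)=+1→..X/XO./X.O; (2,1)=+1→..X/XO./.XO
ply 2, O at ..X/XOX/..O | (0,0)=-1→O.X/XOX/..O*; (0,1)=-1→.OX/XOX/..O; (2,0)=-1→..X/XOX/O.O; (2,1)=-1→..X/XOX/.OO
ply 3, X at O.X/XOX/..O | (0,1)=+1→OXX/XOX/..O*; (2,0)=+1→O.X/XOX/X.O; (2,1)=+1→O.X/XOX/.XO
ply 4, O at OXX/XOX/..O | (2,0)=-1→OXX/XOX/O.O*; (2,1)=-1→OXX/XOX/.OO
ply 5, X at OXX/XOX/O.O | (2,1)=+1→OXX/XOX/OXO*
ply 6: OXX/XOX/OXO is terminal -1 (O); from ..X/XO./..O depth 5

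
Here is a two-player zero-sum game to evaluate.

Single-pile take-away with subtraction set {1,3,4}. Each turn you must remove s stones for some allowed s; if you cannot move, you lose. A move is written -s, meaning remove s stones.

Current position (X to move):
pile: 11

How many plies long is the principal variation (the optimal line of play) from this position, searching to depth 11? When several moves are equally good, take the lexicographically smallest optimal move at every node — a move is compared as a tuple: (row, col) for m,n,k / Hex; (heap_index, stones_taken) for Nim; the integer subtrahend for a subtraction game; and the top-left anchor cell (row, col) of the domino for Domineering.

ply 1, X at 11 | -1=-1→10; -3=-1→8; -4=+1→7*
ply 2, O at 7 | -1=-1→6*; -3=-1→4; -4=-1→3
ply 3, X at 6 | -1=-1→5; -3=-1→3; -4=+1→2*
ply 4, O at 2 | -1=-1→1*
ply 5, X at 1 | -1=+1→0*
ply 6: 0 is terminal -1 (O); from 11 depth 11

PV length from [11]: 5 plies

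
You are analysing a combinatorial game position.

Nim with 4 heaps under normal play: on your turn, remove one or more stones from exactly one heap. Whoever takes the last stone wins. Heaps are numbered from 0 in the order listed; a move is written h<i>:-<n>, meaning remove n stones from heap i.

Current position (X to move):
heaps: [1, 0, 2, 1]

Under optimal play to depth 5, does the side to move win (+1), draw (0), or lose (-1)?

p1 X@[(1,0,2,1)]: h0:-1[(0,0,2,1)]-1 h2:-1[(1,0,1,1)]-1 h2:-2[(1,0,0,1)]+1* h3:-1[(1,0,2,0)]-1
p2 O@[(1,0,0,1)]: h0:-1[(0,0,0,1)]-1* h3:-1[(1,0,0,0)]-1
p3 X@[(0,0,0,1)]: h3:-1[(0,0,0,0)]+1*
p4 O@[(0,0,0,0)] terminal -1; root [(1,0,2,1)] d5

value((1,0,2,1), X) = +1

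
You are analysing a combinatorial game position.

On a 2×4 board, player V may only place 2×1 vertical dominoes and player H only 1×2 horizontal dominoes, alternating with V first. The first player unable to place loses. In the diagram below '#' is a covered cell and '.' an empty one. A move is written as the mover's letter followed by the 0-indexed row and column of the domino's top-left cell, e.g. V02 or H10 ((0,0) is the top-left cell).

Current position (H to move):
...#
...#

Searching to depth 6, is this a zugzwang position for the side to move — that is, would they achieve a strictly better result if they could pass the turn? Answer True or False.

[...#/...#] H move#1: H00:+1/##.#/...#*, H01:+1/.###/...#, H10:+1/...#/##.#, H11:+1/...#/.###
[##.#/...#] V move#2: V02:-1/####/..##*
[####/..##] H move#3: H10:+1/####/####*
[####/####] end (terminal -1, V#4); searched ...#/...# to 6
pass branch (V moves first from the same position):
  | [...#/...#] V move#1: V00:-1/#..#/#..#, V01:+1/.#.#/.#.#*, V02:-1/..##/..##
  | [.#.#/.#.#] end (terminal -1, H#2); searched ...#/...# to 6
H moving scores +1; H passing scores -1

zugzwang(...#/...#, H) = False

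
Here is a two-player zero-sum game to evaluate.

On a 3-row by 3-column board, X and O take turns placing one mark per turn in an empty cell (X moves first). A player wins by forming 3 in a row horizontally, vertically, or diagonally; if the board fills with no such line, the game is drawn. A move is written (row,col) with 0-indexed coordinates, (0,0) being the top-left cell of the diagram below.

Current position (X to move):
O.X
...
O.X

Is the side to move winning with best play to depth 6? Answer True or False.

p1 X@[O.X/.../O.X]: (0,1)[OXX/.../O.X]-1 (1,0)[O.X/X../O.X]+0 (1,1)[O.X/.X./O.X]-1 (1,2)[O.X/..X/O.X]+1* (2,1)[O.X/.../OXX]-1
p2 O@[O.X/..X/O.X] terminal -1; root [O.X/.../O.X] d6

X winning at [O.X/.../O.X]: True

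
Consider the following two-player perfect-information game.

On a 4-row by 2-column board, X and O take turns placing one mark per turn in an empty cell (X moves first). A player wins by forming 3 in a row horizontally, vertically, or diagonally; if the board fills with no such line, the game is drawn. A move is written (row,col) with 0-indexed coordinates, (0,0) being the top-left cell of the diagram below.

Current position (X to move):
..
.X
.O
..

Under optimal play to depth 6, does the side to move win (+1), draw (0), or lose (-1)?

ply 1, X at ../.X/.O/.. | (0,0)=+0→X./.X/.O/..*; (0,1)=+0→.X/.X/.O/..; (1,0)=+0→../XX/.O/..; (2,0)=+0→../.X/XO/..; (3,0)=+0→../.X/.O/X.; (3,1)=+0→../.X/.O/.X
ply 2, O at X./.X/.O/.. | (0,1)=+0→XO/.X/.O/..*; (1,0)=+0→X./OX/.O/..; (2,0)=+0→X./.X/OO/..; (3,0)=+0→X./.X/.O/O.; (3,1)=+0→X./.X/.O/.O
ply 3, X at XO/.X/.O/.. | (1,0)=+0→XO/XX/.O/..*; (2,0)=+0→XO/.X/XO/..; (3,0)=+0→XO/.X/.O/X.; (3,1)=+0→XO/.X/.O/.X
ply 4, O at XO/XX/.O/.. | (2,0)=+0→XO/XX/OO/..*; (3,0)=-1→XO/XX/.O/O.; (3,1)=-1→XO/XX/.O/.O
ply 5, X at XO/XX/OO/.. | (3,0)=+0→XO/XX/OO/X.*; (3,1)=+0→XO/XX/OO/.X
ply 6, O at XO/XX/OO/X. | (3,1)=+0→XO/XX/OO/XO*
ply 7: XO/XX/OO/XO is terminal +0 (X); from ../.X/.O/.. depth 6

value(../.X/.O/.., X) = 0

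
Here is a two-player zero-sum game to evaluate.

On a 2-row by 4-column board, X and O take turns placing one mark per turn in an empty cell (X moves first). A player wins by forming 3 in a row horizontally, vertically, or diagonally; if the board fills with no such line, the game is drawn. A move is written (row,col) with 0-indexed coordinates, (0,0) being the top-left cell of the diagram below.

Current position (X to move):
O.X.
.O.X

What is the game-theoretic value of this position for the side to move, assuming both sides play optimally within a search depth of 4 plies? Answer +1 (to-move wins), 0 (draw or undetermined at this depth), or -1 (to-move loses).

ply 1, X at O.X./.O.X | (0,1)=+0→OXX./.O.X*; (0,3)=+0→O.XX/.O.X; (1,0)=+0→O.X./XO.X; (1,2)=+0→O.X./.OXX
ply 2, O at OXX./.O.X | (0,3)=+0→OXXO/.O.X*; (1,0)=-1→OXX./OO.X; (1,2)=-1→OXX./.OOX
ply 3, X at OXXO/.O.X | (1,0)=+0→OXXO/XO.X*; (1,2)=+0→OXXO/.OXX
ply 4, O at OXXO/XO.X | (1,2)=+0→OXXO/XOOX*
ply 5: OXXO/XOOX is terminal +0 (X); from O.X./.O.X depth 4

value(O.X./.O.X, X) = 0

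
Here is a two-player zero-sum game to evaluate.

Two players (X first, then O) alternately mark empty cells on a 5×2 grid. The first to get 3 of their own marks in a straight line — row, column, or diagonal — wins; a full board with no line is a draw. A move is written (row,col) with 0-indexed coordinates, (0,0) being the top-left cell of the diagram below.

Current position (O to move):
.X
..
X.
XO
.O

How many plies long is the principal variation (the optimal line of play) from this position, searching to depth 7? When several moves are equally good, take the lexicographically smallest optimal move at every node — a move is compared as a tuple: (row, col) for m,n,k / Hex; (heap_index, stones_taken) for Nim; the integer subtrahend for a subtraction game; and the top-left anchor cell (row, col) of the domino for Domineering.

PV length from [.X/../X./XO/.O]: 1 ply

p1 O@[.X/../X./XO/.O]: (0,0)[OX/../X./XO/.O]-1 (1,0)[.X/O./X./XO/.O]-1 (1,1)[.X/.O/X./XO/.O]-1 (2,1)[.X/../XO/XO/.O]+1* (4,0)[.X/../X./XO/OO]-1
p2 X@[.X/../XO/XO/.O] terminal -1; root [.X/../X./XO/.O] d7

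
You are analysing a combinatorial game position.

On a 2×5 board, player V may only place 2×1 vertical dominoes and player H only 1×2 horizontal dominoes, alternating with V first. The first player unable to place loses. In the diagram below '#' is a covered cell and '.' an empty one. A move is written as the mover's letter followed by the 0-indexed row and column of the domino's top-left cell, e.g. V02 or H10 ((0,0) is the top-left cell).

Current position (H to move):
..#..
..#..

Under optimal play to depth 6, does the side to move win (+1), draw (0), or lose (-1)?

value(..#../..#.., H) = -1

ply 1, H at ..#../..#.. | H00=-1→###../..#..*; H03=-1→..###/..#..; H10=-1→..#../###..; H13=-1→..#../..###
ply 2, V at ###../..#.. | V03=+1→####./..##.*; V04=+1→###.#/..#.#
ply 3, H at ####./..##. | H10=-1→####./####.*
ply 4, V at ####./####. | V04=+1→#####/#####*
ply 5: #####/##### is terminal -1 (H); from ..#../..#.. depth 6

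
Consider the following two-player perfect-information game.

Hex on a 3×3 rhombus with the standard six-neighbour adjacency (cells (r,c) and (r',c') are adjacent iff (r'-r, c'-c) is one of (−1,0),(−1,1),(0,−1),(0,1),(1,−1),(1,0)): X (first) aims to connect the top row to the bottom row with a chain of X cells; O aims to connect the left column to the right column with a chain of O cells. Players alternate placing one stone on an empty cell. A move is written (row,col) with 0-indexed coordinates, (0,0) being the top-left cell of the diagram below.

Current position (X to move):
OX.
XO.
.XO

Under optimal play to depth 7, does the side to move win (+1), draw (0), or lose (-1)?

value(OX./XO./.XO, X) = +1

ply 1, X at OX./XO./.XO | (0,2)=+1→OXX/XO./.XO*; (1,2)=+1→OX./XOX/.XO; (2,0)=+1→OX./XO./XXO
ply 2, O at OXX/XO./.XO | (1,2)=-1→OXX/XOO/.XO*; (2,0)=-1→OXX/XO./OXO
ply 3, X at OXX/XOO/.XO | (2,0)=+1→OXX/XOO/XXO*
ply 4: OXX/XOO/XXO is terminal -1 (O); from OX./XO./.XO depth 7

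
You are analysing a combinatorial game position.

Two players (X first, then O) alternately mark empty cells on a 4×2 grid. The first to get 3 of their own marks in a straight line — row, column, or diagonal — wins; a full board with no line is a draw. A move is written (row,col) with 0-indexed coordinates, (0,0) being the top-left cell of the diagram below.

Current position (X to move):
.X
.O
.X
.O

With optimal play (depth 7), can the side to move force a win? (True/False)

ply 1, X at .X/.O/.X/.O | (0,0)=+0→XX/.O/.X/.O*; (1,0)=+0→.X/XO/.X/.O; (2,0)=+0→.X/.O/XX/.O; (3,0)=+0→.X/.O/.X/XO
ply 2, O at XX/.O/.X/.O | (1,0)=+0→XX/OO/.X/.O*; (2,0)=+0→XX/.O/OX/.O; (3,0)=+0→XX/.O/.X/OO
ply 3, X at XX/OO/.X/.O | (2,0)=+0→XX/OO/XX/.O*; (3,0)=+0→XX/OO/.X/XO
ply 4, O at XX/OO/XX/.O | (3,0)=+0→XX/OO/XX/OO*
ply 5: XX/OO/XX/OO is terminal +0 (X); from .X/.O/.X/.O depth 7

X winning at [.X/.O/.X/.O]: False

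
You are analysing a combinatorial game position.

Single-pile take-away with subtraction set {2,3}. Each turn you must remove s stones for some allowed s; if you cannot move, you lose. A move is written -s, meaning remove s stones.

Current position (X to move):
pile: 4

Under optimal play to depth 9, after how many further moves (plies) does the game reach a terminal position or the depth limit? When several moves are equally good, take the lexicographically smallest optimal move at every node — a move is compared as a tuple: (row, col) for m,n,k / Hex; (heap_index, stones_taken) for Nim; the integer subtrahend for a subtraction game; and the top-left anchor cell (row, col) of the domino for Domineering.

PV length from [4]: 1 ply

[4] X move#1: -2:-1/2, -3:+1/1*
[1] end (terminal -1, O#2); searched 4 to 9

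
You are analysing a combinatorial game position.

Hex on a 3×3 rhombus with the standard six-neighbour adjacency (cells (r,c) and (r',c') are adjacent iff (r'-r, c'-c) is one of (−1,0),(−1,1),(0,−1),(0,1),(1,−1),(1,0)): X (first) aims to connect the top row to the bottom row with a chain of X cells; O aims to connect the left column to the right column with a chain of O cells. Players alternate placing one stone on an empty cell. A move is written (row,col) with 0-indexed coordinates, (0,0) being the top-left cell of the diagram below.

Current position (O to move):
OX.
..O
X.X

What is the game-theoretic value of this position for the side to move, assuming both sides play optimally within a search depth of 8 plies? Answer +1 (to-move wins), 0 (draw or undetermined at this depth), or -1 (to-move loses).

value(OX./..O/X.X, O) = -1

p1 O@[OX./..O/X.X]: (0,2)[OXO/..O/X.X]-1* (1,0)[OX./O.O/X.X]-1 (1,1)[OX./.OO/X.X]-1 (2,1)[OX./..O/XOX]-1
p2 X@[OXO/..O/X.X]: (1,0)[OXO/X.O/X.X]+1* (1,1)[OXO/.XO/X.X]+1 (2,1)[OXO/..O/XXX]+1
p3 O@[OXO/X.O/X.X] terminal -1; root [OX./..O/X.X] d8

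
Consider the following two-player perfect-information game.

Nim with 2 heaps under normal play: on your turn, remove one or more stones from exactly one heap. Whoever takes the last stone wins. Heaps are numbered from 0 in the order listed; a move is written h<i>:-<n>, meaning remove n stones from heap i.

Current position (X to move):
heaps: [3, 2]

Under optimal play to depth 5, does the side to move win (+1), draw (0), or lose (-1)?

ply 1, X at (3,2) | h0:-1=+1→(2,2)*; h0:-2=-1→(1,2); h0:-3=-1→(0,2); h1:-1=-1→(3,1); h1:-2=-1→(3,0)
ply 2, O at (2,2) | h0:-1=-1→(1,2)*; h0:-2=-1→(0,2); h1:-1=-1→(2,1); h1:-2=-1→(2,0)
ply 3, X at (1,2) | h0:-1=-1→(0,2); h1:-1=+1→(1,1)*; h1:-2=-1→(1,0)
ply 4, O at (1,1) | h0:-1=-1→(0,1)*; h1:-1=-1→(1,0)
ply 5, X at (0,1) | h1:-1=+1→(0,0)*
ply 6: (0,0) is terminal -1 (O); from (3,2) depth 5

value((3,2), X) = +1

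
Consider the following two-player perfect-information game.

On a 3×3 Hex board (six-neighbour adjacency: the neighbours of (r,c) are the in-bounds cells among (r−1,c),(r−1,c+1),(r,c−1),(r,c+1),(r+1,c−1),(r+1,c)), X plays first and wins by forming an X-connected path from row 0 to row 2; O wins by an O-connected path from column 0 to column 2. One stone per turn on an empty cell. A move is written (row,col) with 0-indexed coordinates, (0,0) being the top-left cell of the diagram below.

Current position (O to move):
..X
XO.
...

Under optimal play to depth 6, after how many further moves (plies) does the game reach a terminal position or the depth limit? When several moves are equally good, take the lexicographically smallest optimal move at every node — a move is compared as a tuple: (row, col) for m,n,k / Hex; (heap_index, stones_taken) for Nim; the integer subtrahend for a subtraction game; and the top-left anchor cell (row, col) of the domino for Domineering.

PV length from [..X/XO./...]: 4 plies

ply 1, O at ..X/XO./... | (0,0)=-1→O.X/XO./...*; (0,1)=-1→.OX/XO./...; (1,2)=-1→..X/XOO/...; (2,0)=-1→..X/XO./O..; (2,1)=-1→..X/XO./.O.; (2,2)=-1→..X/XO./..O
ply 2, X at O.X/XO./... | (0,1)=+1→OXX/XO./...*; (1,2)=+1→O.X/XOX/...; (2,0)=+1→O.X/XO./X..; (2,1)=-1→O.X/XO./.X.; (2,2)=-1→O.X/XO./..X
ply 3, O at OXX/XO./... | (1,2)=-1→OXX/XOO/...*; (2,0)=-1→OXX/XO./O..; (2,1)=-1→OXX/XO./.O.; (2,2)=-1→OXX/XO./..O
ply 4, X at OXX/XOO/... | (2,0)=+1→OXX/XOO/X..*; (2,1)=-1→OXX/XOO/.X.; (2,2)=-1→OXX/XOO/..X
ply 5: OXX/XOO/X.. is terminal -1 (O); from ..X/XO./... depth 6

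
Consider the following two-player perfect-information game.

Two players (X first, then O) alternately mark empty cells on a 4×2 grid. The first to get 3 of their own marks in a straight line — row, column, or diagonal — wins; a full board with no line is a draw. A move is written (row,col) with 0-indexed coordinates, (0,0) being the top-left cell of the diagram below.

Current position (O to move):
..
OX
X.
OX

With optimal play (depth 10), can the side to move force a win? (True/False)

O winning at [../OX/X./OX]: False

ply 1, O at ../OX/X./OX | (0,0)=-1→O./OX/X./OX; (0,1)=-1→.O/OX/X./OX; (2,1)=+0→../OX/XO/OX*
ply 2, X at ../OX/XO/OX | (0,0)=+0→X./OX/XO/OX*; (0,1)=+0→.X/OX/XO/OX
ply 3, O at X./OX/XO/OX | (0,1)=+0→XO/OX/XO/OX*
ply 4: XO/OX/XO/OX is terminal +0 (X); from ../OX/X./OX depth 10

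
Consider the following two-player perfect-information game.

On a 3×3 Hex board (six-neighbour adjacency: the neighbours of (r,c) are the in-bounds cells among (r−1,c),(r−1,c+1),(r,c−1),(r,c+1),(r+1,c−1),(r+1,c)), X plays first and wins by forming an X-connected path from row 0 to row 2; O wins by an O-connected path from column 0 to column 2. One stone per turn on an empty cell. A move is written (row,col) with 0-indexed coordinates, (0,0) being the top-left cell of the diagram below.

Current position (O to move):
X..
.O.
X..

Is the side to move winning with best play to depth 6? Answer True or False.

O winning at [X../.O./X..]: True

p1 O@[X../.O./X..]: (0,1)[XO./.O./X..]-1 (0,2)[X.O/.O./X..]-1 (1,0)[X../OO./X..]+1* (1,2)[X../.OO/X..]-1 (2,1)[X../.O./XO.]-1 (2,2)[X../.O./X.O]-1
p2 X@[X../OO./X..]: (0,1)[XX./OO./X..]-1* (0,2)[X.X/OO./X..]-1 (1,2)[X../OOX/X..]-1 (2,1)[X../OO./XX.]-1 (2,2)[X../OO./X.X]-1
p3 O@[XX./OO./X..]: (0,2)[XXO/OO./X..]+1* (1,2)[XX./OOO/X..]+1 (2,1)[XX./OO./XO.]+1 (2,2)[XX./OO./X.O]+1
p4 X@[XXO/OO./X..] terminal -1; root [X../.O./X..] d6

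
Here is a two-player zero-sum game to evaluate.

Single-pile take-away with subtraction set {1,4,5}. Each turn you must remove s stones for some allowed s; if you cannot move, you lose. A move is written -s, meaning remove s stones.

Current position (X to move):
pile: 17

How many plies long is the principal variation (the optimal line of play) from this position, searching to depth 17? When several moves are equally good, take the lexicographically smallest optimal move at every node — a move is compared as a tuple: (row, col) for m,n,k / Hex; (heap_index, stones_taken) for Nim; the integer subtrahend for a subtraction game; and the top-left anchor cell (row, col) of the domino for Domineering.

ply 1, X at 17 | -1=+1→16*; -4=-1→13; -5=-1→12
ply 2, O at 16 | -1=-1→15*; -4=-1→12; -5=-1→11
ply 3, X at 15 | -1=-1→14; -4=-1→11; -5=+1→10*
ply 4, O at 10 | -1=-1→9*; -4=-1→6; -5=-1→5
ply 5, X at 9 | -1=+1→8*; -4=-1→5; -5=-1→4
ply 6, O at 8 | -1=-1→7*; -4=-1→4; -5=-1→3
ply 7, X at 7 | -1=-1→6; -4=-1→3; -5=+1→2*
ply 8, O at 2 | -1=-1→1*
ply 9, X at 1 | -1=+1→0*
ply 10: 0 is terminal -1 (O); from 17 depth 17

PV length from [17]: 9 plies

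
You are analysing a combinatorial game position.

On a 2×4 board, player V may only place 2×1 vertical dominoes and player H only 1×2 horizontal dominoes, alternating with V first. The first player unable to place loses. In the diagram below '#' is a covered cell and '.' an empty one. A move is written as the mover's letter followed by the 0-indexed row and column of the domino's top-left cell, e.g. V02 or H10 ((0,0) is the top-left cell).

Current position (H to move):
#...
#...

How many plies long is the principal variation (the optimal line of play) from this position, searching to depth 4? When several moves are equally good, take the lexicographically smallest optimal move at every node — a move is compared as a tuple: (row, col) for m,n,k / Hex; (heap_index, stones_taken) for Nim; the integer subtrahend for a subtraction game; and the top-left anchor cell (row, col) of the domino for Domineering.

p1 H@[#.../#...]: H01[###./#...]+1* H02[#.##/#...]+1 H11[#.../###.]+1 H12[#.../#.##]+1
p2 V@[###./#...]: V03[####/#..#]-1*
p3 H@[####/#..#]: H11[####/####]+1*
p4 V@[####/####] terminal -1; root [#.../#...] d4

PV length from [#.../#...]: 3 plies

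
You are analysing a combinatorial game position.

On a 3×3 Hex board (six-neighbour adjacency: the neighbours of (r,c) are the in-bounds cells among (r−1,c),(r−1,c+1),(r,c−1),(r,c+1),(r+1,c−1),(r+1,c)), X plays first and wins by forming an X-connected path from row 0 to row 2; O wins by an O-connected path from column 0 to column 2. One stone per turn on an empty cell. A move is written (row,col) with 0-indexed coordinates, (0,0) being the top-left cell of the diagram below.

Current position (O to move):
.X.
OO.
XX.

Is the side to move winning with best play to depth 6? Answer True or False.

O winning at [.X./OO./XX.]: True

[.X./OO./XX.] O move#1: (0,0):+1/OX./OO./XX.*, (0,2):+1/.XO/OO./XX., (1,2):+1/.X./OOO/XX., (2,2):+1/.X./OO./XXO
[OX./OO./XX.] X move#2: (0,2):-1/OXX/OO./XX.*, (1,2):-1/OX./OOX/XX., (2,2):-1/OX./OO./XXX
[OXX/OO./XX.] O move#3: (1,2):+1/OXX/OOO/XX.*, (2,2):-1/OXX/OO./XXO
[OXX/OOO/XX.] end (terminal -1, X#4); searched .X./OO./XX. to 6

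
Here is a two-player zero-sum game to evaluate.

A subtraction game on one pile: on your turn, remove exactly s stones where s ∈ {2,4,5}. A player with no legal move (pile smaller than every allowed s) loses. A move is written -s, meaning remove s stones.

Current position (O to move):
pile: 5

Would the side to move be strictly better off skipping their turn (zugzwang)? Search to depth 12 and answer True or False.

zugzwang(5, O) = False

p1 O@[5]: -2[3]-1 -4[1]+1* -5[0]+1
p2 X@[1] terminal -1; root [5] d12
if O skipped the turn, X would face:
~ p1 X@[5]: -2[3]-1 -4[1]+1* -5[0]+1
~ p2 O@[1] terminal -1; root [5] d12
compare (O): move=+1 vs pass=-1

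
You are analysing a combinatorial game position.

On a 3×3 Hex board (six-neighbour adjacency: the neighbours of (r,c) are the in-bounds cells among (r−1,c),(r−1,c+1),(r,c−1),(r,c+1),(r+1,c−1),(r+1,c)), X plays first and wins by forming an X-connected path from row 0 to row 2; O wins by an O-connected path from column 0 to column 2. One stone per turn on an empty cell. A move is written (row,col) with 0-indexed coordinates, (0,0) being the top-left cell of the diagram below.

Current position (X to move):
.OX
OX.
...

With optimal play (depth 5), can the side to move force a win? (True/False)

X winning at [.OX/OX./...]: True

p1 X@[.OX/OX./...]: (0,0)[XOX/OX./...]+1* (1,2)[.OX/OXX/...]+1 (2,0)[.OX/OX./X..]+1 (2,1)[.OX/OX./.X.]+1 (2,2)[.OX/OX./..X]+1
p2 O@[XOX/OX./...]: (1,2)[XOX/OXO/...]-1* (2,0)[XOX/OX./O..]-1 (2,1)[XOX/OX./.O.]-1 (2,2)[XOX/OX./..O]-1
p3 X@[XOX/OXO/...]: (2,0)[XOX/OXO/X..]+1* (2,1)[XOX/OXO/.X.]+1 (2,2)[XOX/OXO/..X]+1
p4 O@[XOX/OXO/X..] terminal -1; root [.OX/OX./...] d5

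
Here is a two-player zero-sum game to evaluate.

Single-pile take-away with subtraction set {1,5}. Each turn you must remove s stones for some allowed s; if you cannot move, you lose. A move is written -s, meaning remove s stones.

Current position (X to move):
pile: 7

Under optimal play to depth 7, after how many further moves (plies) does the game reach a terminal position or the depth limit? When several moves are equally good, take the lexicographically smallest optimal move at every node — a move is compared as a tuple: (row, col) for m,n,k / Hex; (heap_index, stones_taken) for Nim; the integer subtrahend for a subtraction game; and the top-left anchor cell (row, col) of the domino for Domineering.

ply 1, X at 7 | -1=+1→6*; -5=+1→2
ply 2, O at 6 | -1=-1→5*; -5=-1→1
ply 3, X at 5 | -1=+1→4*; -5=+1→0
ply 4, O at 4 | -1=-1→3*
ply 5, X at 3 | -1=+1→2*
ply 6, O at 2 | -1=-1→1*
ply 7, X at 1 | -1=+1→0*
ply 8: 0 is terminal -1 (O); from 7 depth 7

PV length from [7]: 7 plies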